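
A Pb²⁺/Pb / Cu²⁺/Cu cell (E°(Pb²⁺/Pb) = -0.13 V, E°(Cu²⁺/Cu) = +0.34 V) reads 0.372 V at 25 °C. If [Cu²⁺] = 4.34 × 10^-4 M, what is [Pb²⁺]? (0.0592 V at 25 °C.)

From the Nernst equation, log Q = n(E° − E)/0.0592 = 2(0.47 − 0.372)/0.0592 = 3.311, so Q = 2050.
With Q = [Pb²⁺]/[Cu²⁺] and the known concentrations, [Pb²⁺] in the numerator gives [Pb²⁺] = 0.89 M.

0.89 M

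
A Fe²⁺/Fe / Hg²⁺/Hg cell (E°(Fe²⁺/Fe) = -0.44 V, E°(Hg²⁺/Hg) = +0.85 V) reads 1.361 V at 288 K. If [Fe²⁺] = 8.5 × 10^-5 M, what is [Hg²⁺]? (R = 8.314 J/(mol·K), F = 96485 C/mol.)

0.026 M

From the Nernst equation, ln Q = nF(E° − E)/RT = 2×96485×(1.29 − 1.361)/(8.314×288) = -5.722, so Q = 0.00327.
With Q = [Fe²⁺]/[Hg²⁺] and the known concentrations, [Hg²⁺] in the denominator gives [Hg²⁺] = 0.026 M.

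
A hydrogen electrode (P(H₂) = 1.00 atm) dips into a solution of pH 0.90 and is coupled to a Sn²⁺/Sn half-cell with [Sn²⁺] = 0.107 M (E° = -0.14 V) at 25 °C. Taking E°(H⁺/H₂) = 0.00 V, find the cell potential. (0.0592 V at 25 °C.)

0.12 V

The hydrogen couple is the cathode, so E°_cell = 0.14 V; n = 2.
[H⁺] = 10^(−0.90) = 0.13 M, and Q = [Sn²⁺]·P(H₂) / [H⁺]^2 = 6.75.
E = E° − (0.0592/2) log Q = 0.14 − (0.0592/2)(0.829) = 0.115 V.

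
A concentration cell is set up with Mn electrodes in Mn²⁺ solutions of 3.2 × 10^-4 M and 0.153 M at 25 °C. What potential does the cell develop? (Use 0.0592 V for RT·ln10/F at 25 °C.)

0.079 V

Both half-cells are Mn²⁺/Mn, so E°_cell = 0. The concentrated side is the cathode; the cell reaction moves Mn²⁺ from high to low concentration with n = 2.
Q = [Mn²⁺]_dilute/[Mn²⁺]_conc = 3.2 × 10^-4/0.153 = 0.00209.
E = 0 − (0.0592/2) log Q = −(0.0592/2)(-2.680) = 0.0793 V.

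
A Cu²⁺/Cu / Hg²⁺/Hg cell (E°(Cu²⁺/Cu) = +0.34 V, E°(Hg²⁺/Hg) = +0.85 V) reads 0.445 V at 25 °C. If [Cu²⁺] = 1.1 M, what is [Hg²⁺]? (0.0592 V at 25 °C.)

From the Nernst equation, log Q = n(E° − E)/0.0592 = 2(0.51 − 0.445)/0.0592 = 2.196, so Q = 157.
With Q = [Cu²⁺]/[Hg²⁺] and the known concentrations, [Hg²⁺] in the denominator gives [Hg²⁺] = 0.007 M.

0.007 M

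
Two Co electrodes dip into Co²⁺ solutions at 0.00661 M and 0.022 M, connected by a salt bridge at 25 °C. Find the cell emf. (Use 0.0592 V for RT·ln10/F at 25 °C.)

Both half-cells are Co²⁺/Co, so E°_cell = 0. The concentrated side is the cathode; the cell reaction moves Co²⁺ from high to low concentration with n = 2.
Q = [Co²⁺]_dilute/[Co²⁺]_conc = 0.00661/0.022 = 0.300.
E = 0 − (0.0592/2) log Q = −(0.0592/2)(-0.522) = 0.0155 V.

0.015 V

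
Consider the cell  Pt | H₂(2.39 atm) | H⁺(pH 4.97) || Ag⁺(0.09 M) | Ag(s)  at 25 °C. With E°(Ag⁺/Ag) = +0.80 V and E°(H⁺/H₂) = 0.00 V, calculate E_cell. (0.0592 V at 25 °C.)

The Ag⁺/Ag couple is the cathode, so E°_cell = 0.80 V; n = 2.
[H⁺] = 10^(−4.97) = 1.1 × 10^-5 M, and Q = [H⁺]^2 / ([Ag⁺]^2·P(H₂)) = 5.93 × 10^-9.
E = E° − (0.0592/2) log Q = 0.80 − (0.0592/2)(-8.227) = 1.044 V.

1.04 V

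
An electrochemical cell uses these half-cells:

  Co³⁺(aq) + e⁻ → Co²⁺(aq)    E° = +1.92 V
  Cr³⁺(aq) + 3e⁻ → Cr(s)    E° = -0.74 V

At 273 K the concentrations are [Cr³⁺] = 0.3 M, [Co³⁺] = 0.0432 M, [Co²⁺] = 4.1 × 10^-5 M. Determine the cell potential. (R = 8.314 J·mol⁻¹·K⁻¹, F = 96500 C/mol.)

2.83 V

The Co³⁺/Co²⁺ couple has the higher reduction potential and acts as the cathode, so E°_cell = +1.92 − (-0.74) = 2.66 V.
Balancing electrons gives n = 3; the reaction quotient is Q = [Cr³⁺]·[Co²⁺]^3/[Co³⁺]^3 = 2.56 × 10^-10.
E = E° − (RT/nF) ln Q = 2.66 − (8.314×273)/(3×96500) × (-22.084) = 2.660 + 0.173 = 2.833 V.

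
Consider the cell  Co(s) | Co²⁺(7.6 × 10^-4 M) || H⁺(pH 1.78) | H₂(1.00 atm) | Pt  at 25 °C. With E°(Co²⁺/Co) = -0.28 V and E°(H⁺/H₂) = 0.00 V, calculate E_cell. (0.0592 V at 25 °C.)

0.27 V

The hydrogen couple is the cathode, so E°_cell = 0.28 V; n = 2.
[H⁺] = 10^(−1.78) = 0.017 M, and Q = [Co²⁺]·P(H₂) / [H⁺]^2 = 2.76.
E = E° − (0.0592/2) log Q = 0.28 − (0.0592/2)(0.441) = 0.267 V.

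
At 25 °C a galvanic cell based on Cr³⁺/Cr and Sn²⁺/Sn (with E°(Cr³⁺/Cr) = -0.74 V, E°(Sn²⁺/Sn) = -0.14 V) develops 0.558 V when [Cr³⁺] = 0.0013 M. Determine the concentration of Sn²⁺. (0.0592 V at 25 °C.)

From the Nernst equation, log Q = n(E° − E)/0.0592 = 6(0.60 − 0.558)/0.0592 = 4.257, so Q = 1.81 × 10^4.
With Q = [Cr³⁺]^2/[Sn²⁺]^3 and the known concentrations, [Sn²⁺]^3 in the denominator gives [Sn²⁺] = 4.5 × 10^-4 M.

4.5 × 10^-4 M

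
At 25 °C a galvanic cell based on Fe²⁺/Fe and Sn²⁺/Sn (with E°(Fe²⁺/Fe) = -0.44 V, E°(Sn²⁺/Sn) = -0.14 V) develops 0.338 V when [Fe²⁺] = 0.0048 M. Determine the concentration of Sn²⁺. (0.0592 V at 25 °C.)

0.092 M

From the Nernst equation, log Q = n(E° − E)/0.0592 = 2(0.30 − 0.338)/0.0592 = -1.284, so Q = 0.0520.
With Q = [Fe²⁺]/[Sn²⁺] and the known concentrations, [Sn²⁺] in the denominator gives [Sn²⁺] = 0.092 M.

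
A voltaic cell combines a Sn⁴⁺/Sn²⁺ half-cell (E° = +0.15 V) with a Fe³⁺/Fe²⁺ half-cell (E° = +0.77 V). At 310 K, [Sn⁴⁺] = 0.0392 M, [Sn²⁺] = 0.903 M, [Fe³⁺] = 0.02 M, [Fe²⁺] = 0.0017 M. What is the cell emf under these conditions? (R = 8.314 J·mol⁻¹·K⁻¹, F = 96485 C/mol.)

0.728 V

The Fe³⁺/Fe²⁺ couple has the higher reduction potential and acts as the cathode, so E°_cell = +0.77 − (+0.15) = 0.62 V.
Balancing electrons gives n = 2; the reaction quotient is Q = [Sn⁴⁺]·[Fe²⁺]^2/([Sn²⁺]·[Fe³⁺]^2) = 3.14 × 10^-4.
E = E° − (RT/nF) ln Q = 0.62 − (8.314×310)/(2×96485) × (-8.067) = 0.620 + 0.108 = 0.728 V.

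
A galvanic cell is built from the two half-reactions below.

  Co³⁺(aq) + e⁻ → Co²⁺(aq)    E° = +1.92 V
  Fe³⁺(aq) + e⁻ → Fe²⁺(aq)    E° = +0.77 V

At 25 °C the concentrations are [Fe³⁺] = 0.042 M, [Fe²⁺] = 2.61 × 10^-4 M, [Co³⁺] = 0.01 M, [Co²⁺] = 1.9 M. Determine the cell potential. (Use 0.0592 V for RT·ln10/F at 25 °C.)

0.884 V

The Co³⁺/Co²⁺ couple has the higher reduction potential and acts as the cathode, so E°_cell = +1.92 − (+0.77) = 1.15 V.
Balancing electrons gives n = 1; the reaction quotient is Q = [Fe³⁺]·[Co²⁺]/([Fe²⁺]·[Co³⁺]) = 3.06 × 10^4.
At 25 °C, E = E° − (0.0592/n) log Q = 1.15 − (0.0592/1)(4.485) = 1.150 − 0.266 = 0.884 V.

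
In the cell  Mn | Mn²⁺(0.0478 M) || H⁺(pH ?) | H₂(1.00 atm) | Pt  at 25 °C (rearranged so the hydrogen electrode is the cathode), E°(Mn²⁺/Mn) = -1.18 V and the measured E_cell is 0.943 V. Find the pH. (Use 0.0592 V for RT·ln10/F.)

pH = 4.66

E°_cell = 1.18 V and n = 2.
log Q = n(E° − E)/0.0592 = 2×(1.18 − 0.943)/0.0592 = 8.007.
With Q = [Mn²⁺]·P(H₂) / [H⁺]^2, solving for [H⁺] gives log[H⁺] = -4.664, so pH = 4.66.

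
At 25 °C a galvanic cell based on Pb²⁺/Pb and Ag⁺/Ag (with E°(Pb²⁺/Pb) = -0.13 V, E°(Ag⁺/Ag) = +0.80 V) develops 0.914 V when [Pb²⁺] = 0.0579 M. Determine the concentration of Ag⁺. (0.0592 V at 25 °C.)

From the Nernst equation, log Q = n(E° − E)/0.0592 = 2(0.93 − 0.914)/0.0592 = 0.541, so Q = 3.47.
With Q = [Pb²⁺]/[Ag⁺]^2 and the known concentrations, [Ag⁺]^2 in the denominator gives [Ag⁺] = 0.13 M.

0.13 M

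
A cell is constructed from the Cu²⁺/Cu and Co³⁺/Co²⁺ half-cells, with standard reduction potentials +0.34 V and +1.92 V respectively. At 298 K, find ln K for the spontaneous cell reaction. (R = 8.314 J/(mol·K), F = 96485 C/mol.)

ln K = 123.1

E°_cell = +1.92 − (+0.34) = 1.58 V, with n = 2 electrons transferred.
At equilibrium E = 0, so the Nernst equation gives ln K = nFE°/RT = (2)(96485)(1.58)/((8.314)(298)) = 123.06.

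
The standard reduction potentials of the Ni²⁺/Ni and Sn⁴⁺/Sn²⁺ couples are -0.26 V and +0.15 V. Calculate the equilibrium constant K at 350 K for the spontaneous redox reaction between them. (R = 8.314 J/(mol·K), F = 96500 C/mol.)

E°_cell = +0.15 − (-0.26) = 0.41 V, with n = 2 electrons transferred.
At equilibrium E = 0, so the Nernst equation gives ln K = nFE°/RT = (2)(96500)(0.41)/((8.314)(350)) = 27.19.
K = e^27.19 = 6.5 × 10^11.

6.5 × 10^11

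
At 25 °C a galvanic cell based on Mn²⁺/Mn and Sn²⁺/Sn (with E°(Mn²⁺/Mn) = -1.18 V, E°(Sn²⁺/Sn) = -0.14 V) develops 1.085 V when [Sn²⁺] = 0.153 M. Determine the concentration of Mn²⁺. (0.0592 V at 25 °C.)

From the Nernst equation, log Q = n(E° − E)/0.0592 = 2(1.04 − 1.085)/0.0592 = -1.520, so Q = 0.0302.
With Q = [Mn²⁺]/[Sn²⁺] and the known concentrations, [Mn²⁺] in the numerator gives [Mn²⁺] = 0.0046 M.

0.0046 M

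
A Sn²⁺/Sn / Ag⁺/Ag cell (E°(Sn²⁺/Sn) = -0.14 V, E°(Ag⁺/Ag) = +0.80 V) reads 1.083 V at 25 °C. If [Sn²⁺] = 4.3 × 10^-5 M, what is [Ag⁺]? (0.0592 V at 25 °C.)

1.7 M

From the Nernst equation, log Q = n(E° − E)/0.0592 = 2(0.94 − 1.083)/0.0592 = -4.831, so Q = 1.48 × 10^-5.
With Q = [Sn²⁺]/[Ag⁺]^2 and the known concentrations, [Ag⁺]^2 in the denominator gives [Ag⁺] = 1.7 M.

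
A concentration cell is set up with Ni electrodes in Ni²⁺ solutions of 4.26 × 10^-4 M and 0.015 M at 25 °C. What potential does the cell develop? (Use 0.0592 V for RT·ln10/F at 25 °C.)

Both half-cells are Ni²⁺/Ni, so E°_cell = 0. The concentrated side is the cathode; the cell reaction moves Ni²⁺ from high to low concentration with n = 2.
Q = [Ni²⁺]_dilute/[Ni²⁺]_conc = 4.26 × 10^-4/0.015 = 0.0284.
E = 0 − (0.0592/2) log Q = −(0.0592/2)(-1.547) = 0.0458 V.

0.046 V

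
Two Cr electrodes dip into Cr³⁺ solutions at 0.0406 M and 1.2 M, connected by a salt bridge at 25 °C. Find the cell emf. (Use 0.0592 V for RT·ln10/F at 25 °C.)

0.029 V

Both half-cells are Cr³⁺/Cr, so E°_cell = 0. The concentrated side is the cathode; the cell reaction moves Cr³⁺ from high to low concentration with n = 3.
Q = [Cr³⁺]_dilute/[Cr³⁺]_conc = 0.0406/1.2 = 0.0338.
E = 0 − (0.0592/3) log Q = −(0.0592/3)(-1.471) = 0.0290 V.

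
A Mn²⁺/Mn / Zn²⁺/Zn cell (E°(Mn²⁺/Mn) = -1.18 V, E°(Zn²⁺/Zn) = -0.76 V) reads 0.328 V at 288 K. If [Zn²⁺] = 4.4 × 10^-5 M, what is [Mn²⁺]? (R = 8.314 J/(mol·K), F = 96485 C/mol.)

0.073 M

From the Nernst equation, ln Q = nF(E° − E)/RT = 2×96485×(0.42 − 0.328)/(8.314×288) = 7.414, so Q = 1660.
With Q = [Mn²⁺]/[Zn²⁺] and the known concentrations, [Mn²⁺] in the numerator gives [Mn²⁺] = 0.073 M.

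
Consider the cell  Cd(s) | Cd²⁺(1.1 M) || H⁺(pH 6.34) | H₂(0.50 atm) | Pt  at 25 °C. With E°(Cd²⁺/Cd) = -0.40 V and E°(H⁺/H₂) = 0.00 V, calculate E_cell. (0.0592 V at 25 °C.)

The hydrogen couple is the cathode, so E°_cell = 0.40 V; n = 2.
[H⁺] = 10^(−6.34) = 4.6 × 10^-7 M, and Q = [Cd²⁺]·P(H₂) / [H⁺]^2 = 2.63 × 10^12.
E = E° − (0.0592/2) log Q = 0.40 − (0.0592/2)(12.420) = 0.032 V.

0.032 V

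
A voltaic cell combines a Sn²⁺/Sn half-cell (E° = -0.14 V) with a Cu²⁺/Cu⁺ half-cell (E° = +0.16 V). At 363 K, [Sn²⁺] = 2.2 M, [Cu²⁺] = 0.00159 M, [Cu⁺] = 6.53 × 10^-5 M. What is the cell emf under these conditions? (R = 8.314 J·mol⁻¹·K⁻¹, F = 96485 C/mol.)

0.388 V

The Cu²⁺/Cu⁺ couple has the higher reduction potential and acts as the cathode, so E°_cell = +0.16 − (-0.14) = 0.30 V.
Balancing electrons gives n = 2; the reaction quotient is Q = [Sn²⁺]·[Cu⁺]^2/[Cu²⁺]^2 = 0.00371.
E = E° − (RT/nF) ln Q = 0.30 − (8.314×363)/(2×96485) × (-5.597) = 0.300 + 0.088 = 0.388 V.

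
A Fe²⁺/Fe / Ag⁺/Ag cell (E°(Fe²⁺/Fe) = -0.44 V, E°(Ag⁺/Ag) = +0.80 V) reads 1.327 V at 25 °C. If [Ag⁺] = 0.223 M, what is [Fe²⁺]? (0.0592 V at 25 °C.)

5.7 × 10^-5 M

From the Nernst equation, log Q = n(E° − E)/0.0592 = 2(1.24 − 1.327)/0.0592 = -2.939, so Q = 0.00115.
With Q = [Fe²⁺]/[Ag⁺]^2 and the known concentrations, [Fe²⁺] in the numerator gives [Fe²⁺] = 5.7 × 10^-5 M.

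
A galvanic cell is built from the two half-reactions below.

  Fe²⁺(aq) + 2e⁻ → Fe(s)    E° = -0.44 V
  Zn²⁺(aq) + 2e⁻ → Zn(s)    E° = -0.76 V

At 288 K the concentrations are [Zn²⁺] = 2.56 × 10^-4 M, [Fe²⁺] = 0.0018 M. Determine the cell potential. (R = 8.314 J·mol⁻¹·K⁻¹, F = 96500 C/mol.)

The Fe²⁺/Fe couple has the higher reduction potential and acts as the cathode, so E°_cell = -0.44 − (-0.76) = 0.32 V.
Balancing electrons gives n = 2; the reaction quotient is Q = [Zn²⁺]/[Fe²⁺] = 0.142.
E = E° − (RT/nF) ln Q = 0.32 − (8.314×288)/(2×96500) × (-1.950) = 0.320 + 0.024 = 0.344 V.

0.344 V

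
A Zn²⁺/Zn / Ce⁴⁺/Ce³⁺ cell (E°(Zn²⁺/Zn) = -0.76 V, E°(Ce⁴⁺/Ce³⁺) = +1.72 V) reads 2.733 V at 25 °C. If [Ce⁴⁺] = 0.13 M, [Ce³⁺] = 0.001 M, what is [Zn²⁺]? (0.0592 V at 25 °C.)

From the Nernst equation, log Q = n(E° − E)/0.0592 = 2(2.48 − 2.733)/0.0592 = -8.547, so Q = 2.84 × 10^-9.
With Q = [Zn²⁺]·[Ce³⁺]^2/[Ce⁴⁺]^2 and the known concentrations, [Zn²⁺] in the numerator gives [Zn²⁺] = 4.8 × 10^-5 M.

4.8 × 10^-5 M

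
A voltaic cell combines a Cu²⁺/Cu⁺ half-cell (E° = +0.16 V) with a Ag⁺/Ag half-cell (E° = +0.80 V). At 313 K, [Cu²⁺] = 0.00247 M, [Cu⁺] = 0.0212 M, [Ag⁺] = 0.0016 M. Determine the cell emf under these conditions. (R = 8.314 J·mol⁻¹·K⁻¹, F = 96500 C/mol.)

The Ag⁺/Ag couple has the higher reduction potential and acts as the cathode, so E°_cell = +0.80 − (+0.16) = 0.64 V.
Balancing electrons gives n = 1; the reaction quotient is Q = [Cu²⁺]/([Cu⁺]·[Ag⁺]) = 72.8.
E = E° − (RT/nF) ln Q = 0.64 − (8.314×313)/(1×96500) × (4.288) = 0.640 − 0.116 = 0.524 V.

0.524 V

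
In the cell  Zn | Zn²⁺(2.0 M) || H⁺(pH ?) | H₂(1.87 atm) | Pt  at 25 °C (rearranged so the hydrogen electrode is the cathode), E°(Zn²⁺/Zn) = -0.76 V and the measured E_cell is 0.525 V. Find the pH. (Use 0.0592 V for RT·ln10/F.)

E°_cell = 0.76 V and n = 2.
log Q = n(E° − E)/0.0592 = 2×(0.76 − 0.525)/0.0592 = 7.939.
With Q = [Zn²⁺]·P(H₂) / [H⁺]^2, solving for [H⁺] gives log[H⁺] = -3.683, so pH = 3.68.

pH = 3.68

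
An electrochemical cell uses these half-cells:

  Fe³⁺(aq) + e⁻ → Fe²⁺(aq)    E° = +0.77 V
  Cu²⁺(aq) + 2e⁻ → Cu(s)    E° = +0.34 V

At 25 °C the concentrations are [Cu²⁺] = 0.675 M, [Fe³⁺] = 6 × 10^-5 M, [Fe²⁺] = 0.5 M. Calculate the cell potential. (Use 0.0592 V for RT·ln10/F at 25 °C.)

0.203 V

The Fe³⁺/Fe²⁺ couple has the higher reduction potential and acts as the cathode, so E°_cell = +0.77 − (+0.34) = 0.43 V.
Balancing electrons gives n = 2; the reaction quotient is Q = [Cu²⁺]·[Fe²⁺]^2/[Fe³⁺]^2 = 4.69 × 10^7.
At 25 °C, E = E° − (0.0592/n) log Q = 0.43 − (0.0592/2)(7.671) = 0.430 − 0.227 = 0.203 V.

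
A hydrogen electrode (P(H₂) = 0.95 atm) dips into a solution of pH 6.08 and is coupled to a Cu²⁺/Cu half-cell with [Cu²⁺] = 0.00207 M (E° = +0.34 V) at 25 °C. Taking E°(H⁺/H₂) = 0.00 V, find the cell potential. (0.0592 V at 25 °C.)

0.62 V

The Cu²⁺/Cu couple is the cathode, so E°_cell = 0.34 V; n = 2.
[H⁺] = 10^(−6.08) = 8.3 × 10^-7 M, and Q = [H⁺]^2 / ([Cu²⁺]·P(H₂)) = 3.52 × 10^-10.
E = E° − (0.0592/2) log Q = 0.34 − (0.0592/2)(-9.454) = 0.620 V.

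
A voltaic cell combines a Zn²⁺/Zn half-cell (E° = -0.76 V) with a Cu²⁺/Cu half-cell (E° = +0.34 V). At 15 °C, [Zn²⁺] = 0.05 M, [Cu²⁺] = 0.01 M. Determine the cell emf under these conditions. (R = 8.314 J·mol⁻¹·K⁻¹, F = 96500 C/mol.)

1.08 V

The Cu²⁺/Cu couple has the higher reduction potential and acts as the cathode, so E°_cell = +0.34 − (-0.76) = 1.10 V.
Balancing electrons gives n = 2; the reaction quotient is Q = [Zn²⁺]/[Cu²⁺] = 5.00.
E = E° − (RT/nF) ln Q = 1.10 − (8.314×288)/(2×96500) × (1.609) = 1.100 − 0.020 = 1.080 V.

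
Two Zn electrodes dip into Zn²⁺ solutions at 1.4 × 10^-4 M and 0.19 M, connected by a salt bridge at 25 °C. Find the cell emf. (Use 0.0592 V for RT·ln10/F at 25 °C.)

0.093 V

Both half-cells are Zn²⁺/Zn, so E°_cell = 0. The concentrated side is the cathode; the cell reaction moves Zn²⁺ from high to low concentration with n = 2.
Q = [Zn²⁺]_dilute/[Zn²⁺]_conc = 1.4 × 10^-4/0.19 = 7.37 × 10^-4.
E = 0 − (0.0592/2) log Q = −(0.0592/2)(-3.133) = 0.0927 V.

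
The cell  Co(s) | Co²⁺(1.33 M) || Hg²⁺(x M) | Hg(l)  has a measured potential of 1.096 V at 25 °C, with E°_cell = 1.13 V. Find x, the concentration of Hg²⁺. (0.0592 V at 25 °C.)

From the Nernst equation, log Q = n(E° − E)/0.0592 = 2(1.13 − 1.096)/0.0592 = 1.149, so Q = 14.1.
With Q = [Co²⁺]/[Hg²⁺] and the known concentrations, [Hg²⁺] in the denominator gives [Hg²⁺] = 0.094 M.

0.094 M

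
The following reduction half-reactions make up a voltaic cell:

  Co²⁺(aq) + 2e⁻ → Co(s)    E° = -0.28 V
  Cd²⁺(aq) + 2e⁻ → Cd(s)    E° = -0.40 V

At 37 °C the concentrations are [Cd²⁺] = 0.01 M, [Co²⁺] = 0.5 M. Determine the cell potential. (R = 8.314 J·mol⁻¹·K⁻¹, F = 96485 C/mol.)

The Co²⁺/Co couple has the higher reduction potential and acts as the cathode, so E°_cell = -0.28 − (-0.40) = 0.12 V.
Balancing electrons gives n = 2; the reaction quotient is Q = [Cd²⁺]/[Co²⁺] = 0.0200.
E = E° − (RT/nF) ln Q = 0.12 − (8.314×310)/(2×96485) × (-3.912) = 0.120 + 0.052 = 0.172 V.

0.172 V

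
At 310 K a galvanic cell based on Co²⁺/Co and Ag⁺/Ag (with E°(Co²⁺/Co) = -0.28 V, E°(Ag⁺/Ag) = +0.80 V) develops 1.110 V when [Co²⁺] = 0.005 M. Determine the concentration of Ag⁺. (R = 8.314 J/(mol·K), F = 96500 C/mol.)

0.22 M

From the Nernst equation, ln Q = nF(E° − E)/RT = 2×96500×(1.08 − 1.110)/(8.314×310) = -2.247, so Q = 0.106.
With Q = [Co²⁺]/[Ag⁺]^2 and the known concentrations, [Ag⁺]^2 in the denominator gives [Ag⁺] = 0.22 M.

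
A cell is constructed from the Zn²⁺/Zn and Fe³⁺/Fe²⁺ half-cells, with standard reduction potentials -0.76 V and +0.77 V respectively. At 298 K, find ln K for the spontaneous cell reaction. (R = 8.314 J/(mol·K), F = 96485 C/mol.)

ln K = 119.2

E°_cell = +0.77 − (-0.76) = 1.53 V, with n = 2 electrons transferred.
At equilibrium E = 0, so the Nernst equation gives ln K = nFE°/RT = (2)(96485)(1.53)/((8.314)(298)) = 119.17.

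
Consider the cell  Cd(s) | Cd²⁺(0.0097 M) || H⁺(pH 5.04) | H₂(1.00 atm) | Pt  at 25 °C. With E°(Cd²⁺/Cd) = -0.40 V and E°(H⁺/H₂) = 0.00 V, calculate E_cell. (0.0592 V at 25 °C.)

0.16 V

The hydrogen couple is the cathode, so E°_cell = 0.40 V; n = 2.
[H⁺] = 10^(−5.04) = 9.1 × 10^-6 M, and Q = [Cd²⁺]·P(H₂) / [H⁺]^2 = 1.17 × 10^8.
E = E° − (0.0592/2) log Q = 0.40 − (0.0592/2)(8.067) = 0.161 V.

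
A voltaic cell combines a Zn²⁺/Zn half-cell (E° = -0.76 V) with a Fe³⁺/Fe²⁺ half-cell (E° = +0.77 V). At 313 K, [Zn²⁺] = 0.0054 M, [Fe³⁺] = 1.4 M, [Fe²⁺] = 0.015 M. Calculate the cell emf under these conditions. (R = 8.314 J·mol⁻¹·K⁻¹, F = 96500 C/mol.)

1.72 V

The Fe³⁺/Fe²⁺ couple has the higher reduction potential and acts as the cathode, so E°_cell = +0.77 − (-0.76) = 1.53 V.
Balancing electrons gives n = 2; the reaction quotient is Q = [Zn²⁺]·[Fe²⁺]^2/[Fe³⁺]^2 = 6.2 × 10^-7.
E = E° − (RT/nF) ln Q = 1.53 − (8.314×313)/(2×96500) × (-14.294) = 1.530 + 0.193 = 1.723 V.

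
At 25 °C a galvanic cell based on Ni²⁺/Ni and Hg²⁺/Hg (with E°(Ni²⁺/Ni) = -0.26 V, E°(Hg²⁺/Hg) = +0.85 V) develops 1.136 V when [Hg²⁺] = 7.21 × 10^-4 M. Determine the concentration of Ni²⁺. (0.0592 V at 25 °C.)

From the Nernst equation, log Q = n(E° − E)/0.0592 = 2(1.11 − 1.136)/0.0592 = -0.878, so Q = 0.132.
With Q = [Ni²⁺]/[Hg²⁺] and the known concentrations, [Ni²⁺] in the numerator gives [Ni²⁺] = 9.5 × 10^-5 M.

9.5 × 10^-5 M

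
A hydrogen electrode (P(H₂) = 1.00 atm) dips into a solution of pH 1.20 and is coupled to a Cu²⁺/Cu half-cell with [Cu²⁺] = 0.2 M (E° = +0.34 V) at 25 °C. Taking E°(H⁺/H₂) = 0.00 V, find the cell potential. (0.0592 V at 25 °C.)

The Cu²⁺/Cu couple is the cathode, so E°_cell = 0.34 V; n = 2.
[H⁺] = 10^(−1.20) = 0.063 M, and Q = [H⁺]^2 / ([Cu²⁺]·P(H₂)) = 0.0199.
E = E° − (0.0592/2) log Q = 0.34 − (0.0592/2)(-1.701) = 0.390 V.

0.39 V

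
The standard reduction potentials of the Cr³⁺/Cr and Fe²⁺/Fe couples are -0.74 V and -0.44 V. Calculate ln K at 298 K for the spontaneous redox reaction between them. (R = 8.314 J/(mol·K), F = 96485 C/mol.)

E°_cell = -0.44 − (-0.74) = 0.30 V, with n = 6 electrons transferred.
At equilibrium E = 0, so the Nernst equation gives ln K = nFE°/RT = (6)(96485)(0.30)/((8.314)(298)) = 70.10.

ln K = 70.1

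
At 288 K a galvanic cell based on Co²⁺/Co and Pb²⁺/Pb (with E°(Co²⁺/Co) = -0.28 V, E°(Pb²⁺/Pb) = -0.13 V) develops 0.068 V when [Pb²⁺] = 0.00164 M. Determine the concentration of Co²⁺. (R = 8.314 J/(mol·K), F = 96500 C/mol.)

From the Nernst equation, ln Q = nF(E° − E)/RT = 2×96500×(0.15 − 0.068)/(8.314×288) = 6.610, so Q = 742.
With Q = [Co²⁺]/[Pb²⁺] and the known concentrations, [Co²⁺] in the numerator gives [Co²⁺] = 1.2 M.

1.2 M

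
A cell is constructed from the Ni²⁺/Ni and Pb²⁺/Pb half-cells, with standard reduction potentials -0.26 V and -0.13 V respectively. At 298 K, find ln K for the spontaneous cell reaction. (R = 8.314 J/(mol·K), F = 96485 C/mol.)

E°_cell = -0.13 − (-0.26) = 0.13 V, with n = 2 electrons transferred.
At equilibrium E = 0, so the Nernst equation gives ln K = nFE°/RT = (2)(96485)(0.13)/((8.314)(298)) = 10.13.

ln K = 10.1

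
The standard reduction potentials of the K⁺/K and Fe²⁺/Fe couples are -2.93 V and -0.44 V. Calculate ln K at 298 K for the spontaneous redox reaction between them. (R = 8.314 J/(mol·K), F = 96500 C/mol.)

E°_cell = -0.44 − (-2.93) = 2.49 V, with n = 2 electrons transferred.
At equilibrium E = 0, so the Nernst equation gives ln K = nFE°/RT = (2)(96500)(2.49)/((8.314)(298)) = 193.97.

ln K = 194.0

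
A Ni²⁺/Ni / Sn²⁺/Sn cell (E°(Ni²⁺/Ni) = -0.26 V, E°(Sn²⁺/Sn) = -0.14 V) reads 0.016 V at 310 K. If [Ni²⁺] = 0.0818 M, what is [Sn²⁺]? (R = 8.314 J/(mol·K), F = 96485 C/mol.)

3.4 × 10^-5 M

From the Nernst equation, ln Q = nF(E° − E)/RT = 2×96485×(0.12 − 0.016)/(8.314×310) = 7.787, so Q = 2410.
With Q = [Ni²⁺]/[Sn²⁺] and the known concentrations, [Sn²⁺] in the denominator gives [Sn²⁺] = 3.4 × 10^-5 M.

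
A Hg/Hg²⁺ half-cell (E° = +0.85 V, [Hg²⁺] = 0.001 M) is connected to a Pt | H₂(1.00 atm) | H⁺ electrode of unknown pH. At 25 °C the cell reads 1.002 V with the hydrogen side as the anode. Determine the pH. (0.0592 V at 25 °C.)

pH = 4.07

E°_cell = 0.85 V and n = 2.
log Q = n(E° − E)/0.0592 = 2×(0.85 − 1.002)/0.0592 = -5.135.
With Q = [H⁺]^2 / ([Hg²⁺]·P(H₂)), solving for [H⁺] gives log[H⁺] = -4.068, so pH = 4.07.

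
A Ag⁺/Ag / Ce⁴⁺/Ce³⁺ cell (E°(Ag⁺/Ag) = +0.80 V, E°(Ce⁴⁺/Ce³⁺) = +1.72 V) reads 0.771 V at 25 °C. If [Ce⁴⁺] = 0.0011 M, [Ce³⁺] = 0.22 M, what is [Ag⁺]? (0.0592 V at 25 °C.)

1.6 M

From the Nernst equation, log Q = n(E° − E)/0.0592 = 1(0.92 − 0.771)/0.0592 = 2.517, so Q = 329.
With Q = [Ag⁺]·[Ce³⁺]/[Ce⁴⁺] and the known concentrations, [Ag⁺] in the numerator gives [Ag⁺] = 1.6 M.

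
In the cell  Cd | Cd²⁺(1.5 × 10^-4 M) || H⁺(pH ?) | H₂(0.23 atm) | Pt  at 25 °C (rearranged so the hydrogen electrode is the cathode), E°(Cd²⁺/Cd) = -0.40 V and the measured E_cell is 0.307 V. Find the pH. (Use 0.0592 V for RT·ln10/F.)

pH = 3.80

E°_cell = 0.40 V and n = 2.
log Q = n(E° − E)/0.0592 = 2×(0.40 − 0.307)/0.0592 = 3.142.
With Q = [Cd²⁺]·P(H₂) / [H⁺]^2, solving for [H⁺] gives log[H⁺] = -3.802, so pH = 3.80.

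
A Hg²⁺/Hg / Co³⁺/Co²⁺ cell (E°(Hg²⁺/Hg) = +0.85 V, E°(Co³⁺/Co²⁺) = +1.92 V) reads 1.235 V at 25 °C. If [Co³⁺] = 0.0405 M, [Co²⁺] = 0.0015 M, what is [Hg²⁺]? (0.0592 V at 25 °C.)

0.0019 M

From the Nernst equation, log Q = n(E° − E)/0.0592 = 2(1.07 − 1.235)/0.0592 = -5.574, so Q = 2.66 × 10^-6.
With Q = [Hg²⁺]·[Co²⁺]^2/[Co³⁺]^2 and the known concentrations, [Hg²⁺] in the numerator gives [Hg²⁺] = 0.0019 M.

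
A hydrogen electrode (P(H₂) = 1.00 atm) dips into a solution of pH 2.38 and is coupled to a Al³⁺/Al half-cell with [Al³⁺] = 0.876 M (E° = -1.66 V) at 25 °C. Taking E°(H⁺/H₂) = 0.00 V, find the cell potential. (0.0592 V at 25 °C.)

1.52 V

The hydrogen couple is the cathode, so E°_cell = 1.66 V; n = 6.
[H⁺] = 10^(−2.38) = 0.0042 M, and Q = [Al³⁺]^2·P(H₂)^3 / [H⁺]^6 = 1.46 × 10^14.
E = E° − (0.0592/6) log Q = 1.66 − (0.0592/6)(14.165) = 1.520 V.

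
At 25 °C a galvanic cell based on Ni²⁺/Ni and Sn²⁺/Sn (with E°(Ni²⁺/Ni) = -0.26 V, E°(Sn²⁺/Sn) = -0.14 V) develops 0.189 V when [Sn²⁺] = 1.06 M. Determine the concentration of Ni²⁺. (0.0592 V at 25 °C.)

From the Nernst equation, log Q = n(E° − E)/0.0592 = 2(0.12 − 0.189)/0.0592 = -2.331, so Q = 0.00467.
With Q = [Ni²⁺]/[Sn²⁺] and the known concentrations, [Ni²⁺] in the numerator gives [Ni²⁺] = 0.0049 M.

0.0049 M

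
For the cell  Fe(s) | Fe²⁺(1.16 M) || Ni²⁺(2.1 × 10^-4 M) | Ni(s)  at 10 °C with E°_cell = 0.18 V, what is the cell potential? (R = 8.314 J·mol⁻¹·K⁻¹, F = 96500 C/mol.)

0.075 V

Balancing electrons gives n = 2; the reaction quotient is Q = [Fe²⁺]/[Ni²⁺] = 5520.
E = E° − (RT/nF) ln Q = 0.18 − (8.314×283)/(2×96500) × (8.617) = 0.180 − 0.105 = 0.075 V.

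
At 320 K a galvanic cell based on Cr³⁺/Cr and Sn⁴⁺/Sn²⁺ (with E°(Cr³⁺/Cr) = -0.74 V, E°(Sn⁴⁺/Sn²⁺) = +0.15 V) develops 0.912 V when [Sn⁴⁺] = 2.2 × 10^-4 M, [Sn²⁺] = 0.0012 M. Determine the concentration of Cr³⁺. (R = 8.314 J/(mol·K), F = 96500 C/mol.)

0.0072 M

From the Nernst equation, ln Q = nF(E° − E)/RT = 6×96500×(0.89 − 0.912)/(8.314×320) = -4.788, so Q = 0.00833.
With Q = [Cr³⁺]^2·[Sn²⁺]^3/[Sn⁴⁺]^3 and the known concentrations, [Cr³⁺]^2 in the numerator gives [Cr³⁺] = 0.0072 M.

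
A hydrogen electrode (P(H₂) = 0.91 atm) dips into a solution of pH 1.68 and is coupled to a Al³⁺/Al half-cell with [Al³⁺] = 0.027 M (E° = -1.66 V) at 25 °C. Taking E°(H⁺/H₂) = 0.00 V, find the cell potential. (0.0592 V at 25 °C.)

1.59 V

The hydrogen couple is the cathode, so E°_cell = 1.66 V; n = 6.
[H⁺] = 10^(−1.68) = 0.021 M, and Q = [Al³⁺]^2·P(H₂)^3 / [H⁺]^6 = 6.6 × 10^6.
E = E° − (0.0592/6) log Q = 1.66 − (0.0592/6)(6.820) = 1.593 V.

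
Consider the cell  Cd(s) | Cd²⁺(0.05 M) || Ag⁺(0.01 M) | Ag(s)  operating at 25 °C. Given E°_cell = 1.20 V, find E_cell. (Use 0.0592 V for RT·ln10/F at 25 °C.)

Balancing electrons gives n = 2; the reaction quotient is Q = [Cd²⁺]/[Ag⁺]^2 = 500.
At 25 °C, E = E° − (0.0592/n) log Q = 1.20 − (0.0592/2)(2.699) = 1.200 − 0.080 = 1.120 V.

1.12 V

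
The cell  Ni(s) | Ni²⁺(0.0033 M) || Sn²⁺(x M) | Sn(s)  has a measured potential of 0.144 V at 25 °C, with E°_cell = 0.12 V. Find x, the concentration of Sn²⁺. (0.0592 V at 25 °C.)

0.021 M

From the Nernst equation, log Q = n(E° − E)/0.0592 = 2(0.12 − 0.144)/0.0592 = -0.811, so Q = 0.155.
With Q = [Ni²⁺]/[Sn²⁺] and the known concentrations, [Sn²⁺] in the denominator gives [Sn²⁺] = 0.021 M.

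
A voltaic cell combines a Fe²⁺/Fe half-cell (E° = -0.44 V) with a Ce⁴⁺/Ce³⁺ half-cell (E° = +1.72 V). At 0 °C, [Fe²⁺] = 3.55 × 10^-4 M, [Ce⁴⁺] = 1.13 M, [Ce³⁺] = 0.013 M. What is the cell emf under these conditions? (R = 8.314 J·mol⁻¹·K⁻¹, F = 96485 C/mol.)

2.36 V

The Ce⁴⁺/Ce³⁺ couple has the higher reduction potential and acts as the cathode, so E°_cell = +1.72 − (-0.44) = 2.16 V.
Balancing electrons gives n = 2; the reaction quotient is Q = [Fe²⁺]·[Ce³⁺]^2/[Ce⁴⁺]^2 = 4.7 × 10^-8.
E = E° − (RT/nF) ln Q = 2.16 − (8.314×273)/(2×96485) × (-16.873) = 2.160 + 0.198 = 2.358 V.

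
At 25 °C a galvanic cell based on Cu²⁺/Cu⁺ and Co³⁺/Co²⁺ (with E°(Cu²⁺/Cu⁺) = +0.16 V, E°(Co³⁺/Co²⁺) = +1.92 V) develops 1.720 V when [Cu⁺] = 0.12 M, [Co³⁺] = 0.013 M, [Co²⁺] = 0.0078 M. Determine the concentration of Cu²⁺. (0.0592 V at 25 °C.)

From the Nernst equation, log Q = n(E° − E)/0.0592 = 1(1.76 − 1.720)/0.0592 = 0.676, so Q = 4.74.
With Q = [Cu²⁺]·[Co²⁺]/([Cu⁺]·[Co³⁺]) and the known concentrations, [Cu²⁺] in the numerator gives [Cu²⁺] = 0.95 M.

0.95 M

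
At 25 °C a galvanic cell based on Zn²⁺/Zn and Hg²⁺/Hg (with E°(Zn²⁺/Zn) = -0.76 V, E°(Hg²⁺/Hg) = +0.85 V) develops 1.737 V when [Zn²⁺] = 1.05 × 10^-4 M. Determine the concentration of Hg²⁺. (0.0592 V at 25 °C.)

2.0 M

From the Nernst equation, log Q = n(E° − E)/0.0592 = 2(1.61 − 1.737)/0.0592 = -4.291, so Q = 5.12 × 10^-5.
With Q = [Zn²⁺]/[Hg²⁺] and the known concentrations, [Hg²⁺] in the denominator gives [Hg²⁺] = 2.0 M.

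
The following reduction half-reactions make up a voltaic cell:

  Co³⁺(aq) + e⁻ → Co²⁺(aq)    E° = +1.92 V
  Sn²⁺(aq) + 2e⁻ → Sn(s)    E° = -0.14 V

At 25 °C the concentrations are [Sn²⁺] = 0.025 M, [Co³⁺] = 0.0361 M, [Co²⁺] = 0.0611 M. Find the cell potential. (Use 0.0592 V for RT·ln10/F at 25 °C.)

2.09 V

The Co³⁺/Co²⁺ couple has the higher reduction potential and acts as the cathode, so E°_cell = +1.92 − (-0.14) = 2.06 V.
Balancing electrons gives n = 2; the reaction quotient is Q = [Sn²⁺]·[Co²⁺]^2/[Co³⁺]^2 = 0.0716.
At 25 °C, E = E° − (0.0592/n) log Q = 2.06 − (0.0592/2)(-1.145) = 2.060 + 0.034 = 2.094 V.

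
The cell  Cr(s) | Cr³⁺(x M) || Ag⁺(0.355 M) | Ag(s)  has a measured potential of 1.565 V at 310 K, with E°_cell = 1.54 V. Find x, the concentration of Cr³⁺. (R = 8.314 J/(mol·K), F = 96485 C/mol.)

0.0027 M

From the Nernst equation, ln Q = nF(E° − E)/RT = 3×96485×(1.54 − 1.565)/(8.314×310) = -2.808, so Q = 0.0603.
With Q = [Cr³⁺]/[Ag⁺]^3 and the known concentrations, [Cr³⁺] in the numerator gives [Cr³⁺] = 0.0027 M.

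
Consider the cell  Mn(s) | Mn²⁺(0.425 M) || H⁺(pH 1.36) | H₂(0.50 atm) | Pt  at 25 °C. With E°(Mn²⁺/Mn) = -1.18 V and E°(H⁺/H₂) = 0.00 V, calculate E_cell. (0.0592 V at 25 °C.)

The hydrogen couple is the cathode, so E°_cell = 1.18 V; n = 2.
[H⁺] = 10^(−1.36) = 0.044 M, and Q = [Mn²⁺]·P(H₂) / [H⁺]^2 = 112.
E = E° − (0.0592/2) log Q = 1.18 − (0.0592/2)(2.047) = 1.119 V.

1.12 V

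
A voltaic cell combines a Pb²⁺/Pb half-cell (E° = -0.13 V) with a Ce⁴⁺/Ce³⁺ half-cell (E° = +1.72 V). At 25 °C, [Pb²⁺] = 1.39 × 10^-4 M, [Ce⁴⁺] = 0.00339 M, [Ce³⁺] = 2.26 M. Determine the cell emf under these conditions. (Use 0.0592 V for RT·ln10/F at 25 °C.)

The Ce⁴⁺/Ce³⁺ couple has the higher reduction potential and acts as the cathode, so E°_cell = +1.72 − (-0.13) = 1.85 V.
Balancing electrons gives n = 2; the reaction quotient is Q = [Pb²⁺]·[Ce³⁺]^2/[Ce⁴⁺]^2 = 61.8.
At 25 °C, E = E° − (0.0592/n) log Q = 1.85 − (0.0592/2)(1.791) = 1.850 − 0.053 = 1.797 V.

1.80 V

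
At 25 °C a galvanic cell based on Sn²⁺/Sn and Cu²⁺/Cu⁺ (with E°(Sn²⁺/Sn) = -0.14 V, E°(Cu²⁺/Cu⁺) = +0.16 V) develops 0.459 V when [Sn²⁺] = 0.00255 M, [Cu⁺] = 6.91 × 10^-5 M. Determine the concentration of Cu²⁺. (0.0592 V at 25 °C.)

0.0017 M

From the Nernst equation, log Q = n(E° − E)/0.0592 = 2(0.30 − 0.459)/0.0592 = -5.372, so Q = 4.25 × 10^-6.
With Q = [Sn²⁺]·[Cu⁺]^2/[Cu²⁺]^2 and the known concentrations, [Cu²⁺]^2 in the denominator gives [Cu²⁺] = 0.0017 M.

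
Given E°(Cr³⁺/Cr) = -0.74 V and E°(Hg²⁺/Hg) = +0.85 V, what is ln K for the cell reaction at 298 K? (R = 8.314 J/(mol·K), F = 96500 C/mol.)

ln K = 371.6

E°_cell = +0.85 − (-0.74) = 1.59 V, with n = 6 electrons transferred.
At equilibrium E = 0, so the Nernst equation gives ln K = nFE°/RT = (6)(96500)(1.59)/((8.314)(298)) = 371.58.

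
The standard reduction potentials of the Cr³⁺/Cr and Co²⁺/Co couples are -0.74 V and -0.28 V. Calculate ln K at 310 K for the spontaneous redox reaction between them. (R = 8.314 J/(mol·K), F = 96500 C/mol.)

E°_cell = -0.28 − (-0.74) = 0.46 V, with n = 6 electrons transferred.
At equilibrium E = 0, so the Nernst equation gives ln K = nFE°/RT = (6)(96500)(0.46)/((8.314)(310)) = 103.34.

ln K = 103.3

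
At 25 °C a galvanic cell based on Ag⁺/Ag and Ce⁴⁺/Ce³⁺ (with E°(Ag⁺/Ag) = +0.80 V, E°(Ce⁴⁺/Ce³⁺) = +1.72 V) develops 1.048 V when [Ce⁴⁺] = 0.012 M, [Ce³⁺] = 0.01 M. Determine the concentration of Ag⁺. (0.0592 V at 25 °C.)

0.0083 M

From the Nernst equation, log Q = n(E° − E)/0.0592 = 1(0.92 − 1.048)/0.0592 = -2.162, so Q = 0.00688.
With Q = [Ag⁺]·[Ce³⁺]/[Ce⁴⁺] and the known concentrations, [Ag⁺] in the numerator gives [Ag⁺] = 0.0083 M.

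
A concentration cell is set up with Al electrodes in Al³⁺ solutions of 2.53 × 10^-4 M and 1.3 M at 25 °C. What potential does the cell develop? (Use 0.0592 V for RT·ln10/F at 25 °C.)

0.073 V

Both half-cells are Al³⁺/Al, so E°_cell = 0. The concentrated side is the cathode; the cell reaction moves Al³⁺ from high to low concentration with n = 3.
Q = [Al³⁺]_dilute/[Al³⁺]_conc = 2.53 × 10^-4/1.3 = 1.95 × 10^-4.
E = 0 − (0.0592/3) log Q = −(0.0592/3)(-3.711) = 0.0732 V.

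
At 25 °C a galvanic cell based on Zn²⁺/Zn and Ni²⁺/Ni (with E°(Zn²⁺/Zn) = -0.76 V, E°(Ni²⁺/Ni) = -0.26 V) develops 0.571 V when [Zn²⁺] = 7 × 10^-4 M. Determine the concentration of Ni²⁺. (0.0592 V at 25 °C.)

0.18 M

From the Nernst equation, log Q = n(E° − E)/0.0592 = 2(0.50 − 0.571)/0.0592 = -2.399, so Q = 0.00399.
With Q = [Zn²⁺]/[Ni²⁺] and the known concentrations, [Ni²⁺] in the denominator gives [Ni²⁺] = 0.18 M.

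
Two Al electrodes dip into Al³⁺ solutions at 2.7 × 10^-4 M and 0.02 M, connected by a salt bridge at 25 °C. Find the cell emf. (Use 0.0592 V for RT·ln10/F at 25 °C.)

Both half-cells are Al³⁺/Al, so E°_cell = 0. The concentrated side is the cathode; the cell reaction moves Al³⁺ from high to low concentration with n = 3.
Q = [Al³⁺]_dilute/[Al³⁺]_conc = 2.7 × 10^-4/0.02 = 0.0135.
E = 0 − (0.0592/3) log Q = −(0.0592/3)(-1.870) = 0.0369 V.

0.037 V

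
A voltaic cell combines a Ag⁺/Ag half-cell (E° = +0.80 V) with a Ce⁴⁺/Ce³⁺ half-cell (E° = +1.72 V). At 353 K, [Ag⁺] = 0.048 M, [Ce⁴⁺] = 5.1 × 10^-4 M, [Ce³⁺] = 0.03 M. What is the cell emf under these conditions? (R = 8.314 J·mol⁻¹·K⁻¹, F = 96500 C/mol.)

0.888 V

The Ce⁴⁺/Ce³⁺ couple has the higher reduction potential and acts as the cathode, so E°_cell = +1.72 − (+0.80) = 0.92 V.
Balancing electrons gives n = 1; the reaction quotient is Q = [Ag⁺]·[Ce³⁺]/[Ce⁴⁺] = 2.82.
E = E° − (RT/nF) ln Q = 0.92 − (8.314×353)/(1×96500) × (1.038) = 0.920 − 0.032 = 0.888 V.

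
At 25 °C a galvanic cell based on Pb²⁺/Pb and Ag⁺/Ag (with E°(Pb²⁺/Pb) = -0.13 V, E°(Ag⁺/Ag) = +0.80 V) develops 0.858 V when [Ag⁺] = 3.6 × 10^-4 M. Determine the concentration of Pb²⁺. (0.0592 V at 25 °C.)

3.5 × 10^-5 M

From the Nernst equation, log Q = n(E° − E)/0.0592 = 2(0.93 − 0.858)/0.0592 = 2.432, so Q = 271.
With Q = [Pb²⁺]/[Ag⁺]^2 and the known concentrations, [Pb²⁺] in the numerator gives [Pb²⁺] = 3.5 × 10^-5 M.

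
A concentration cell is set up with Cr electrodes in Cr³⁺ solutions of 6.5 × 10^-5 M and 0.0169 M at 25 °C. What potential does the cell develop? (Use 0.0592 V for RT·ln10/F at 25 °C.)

0.048 V

Both half-cells are Cr³⁺/Cr, so E°_cell = 0. The concentrated side is the cathode; the cell reaction moves Cr³⁺ from high to low concentration with n = 3.
Q = [Cr³⁺]_dilute/[Cr³⁺]_conc = 6.5 × 10^-5/0.0169 = 0.00385.
E = 0 − (0.0592/3) log Q = −(0.0592/3)(-2.415) = 0.0477 V.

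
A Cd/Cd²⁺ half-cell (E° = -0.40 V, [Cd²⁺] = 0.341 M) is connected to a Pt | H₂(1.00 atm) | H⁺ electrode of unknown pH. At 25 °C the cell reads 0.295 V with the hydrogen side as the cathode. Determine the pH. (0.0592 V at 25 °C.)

E°_cell = 0.40 V and n = 2.
log Q = n(E° − E)/0.0592 = 2×(0.40 − 0.295)/0.0592 = 3.547.
With Q = [Cd²⁺]·P(H₂) / [H⁺]^2, solving for [H⁺] gives log[H⁺] = -2.007, so pH = 2.01.

pH = 2.01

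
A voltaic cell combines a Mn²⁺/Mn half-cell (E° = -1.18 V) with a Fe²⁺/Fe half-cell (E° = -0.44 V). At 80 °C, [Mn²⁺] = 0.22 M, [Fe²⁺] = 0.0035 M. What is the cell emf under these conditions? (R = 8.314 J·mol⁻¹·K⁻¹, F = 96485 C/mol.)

The Fe²⁺/Fe couple has the higher reduction potential and acts as the cathode, so E°_cell = -0.44 − (-1.18) = 0.74 V.
Balancing electrons gives n = 2; the reaction quotient is Q = [Mn²⁺]/[Fe²⁺] = 62.9.
E = E° − (RT/nF) ln Q = 0.74 − (8.314×353)/(2×96485) × (4.141) = 0.740 − 0.063 = 0.677 V.

0.677 V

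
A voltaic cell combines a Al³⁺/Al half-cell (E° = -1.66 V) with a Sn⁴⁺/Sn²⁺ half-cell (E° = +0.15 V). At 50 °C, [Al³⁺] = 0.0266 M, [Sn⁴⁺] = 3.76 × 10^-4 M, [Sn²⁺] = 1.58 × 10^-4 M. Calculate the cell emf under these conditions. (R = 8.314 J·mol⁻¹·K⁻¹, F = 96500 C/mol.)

The Sn⁴⁺/Sn²⁺ couple has the higher reduction potential and acts as the cathode, so E°_cell = +0.15 − (-1.66) = 1.81 V.
Balancing electrons gives n = 6; the reaction quotient is Q = [Al³⁺]^2·[Sn²⁺]^3/[Sn⁴⁺]^3 = 5.25 × 10^-5.
E = E° − (RT/nF) ln Q = 1.81 − (8.314×323)/(6×96500) × (-9.855) = 1.810 + 0.046 = 1.856 V.

1.86 V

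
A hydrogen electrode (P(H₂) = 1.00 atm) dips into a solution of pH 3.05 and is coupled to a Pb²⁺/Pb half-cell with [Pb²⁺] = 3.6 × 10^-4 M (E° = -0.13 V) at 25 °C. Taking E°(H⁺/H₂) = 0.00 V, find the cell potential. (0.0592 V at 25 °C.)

0.051 V

The hydrogen couple is the cathode, so E°_cell = 0.13 V; n = 2.
[H⁺] = 10^(−3.05) = 8.9 × 10^-4 M, and Q = [Pb²⁺]·P(H₂) / [H⁺]^2 = 453.
E = E° − (0.0592/2) log Q = 0.13 − (0.0592/2)(2.656) = 0.051 V.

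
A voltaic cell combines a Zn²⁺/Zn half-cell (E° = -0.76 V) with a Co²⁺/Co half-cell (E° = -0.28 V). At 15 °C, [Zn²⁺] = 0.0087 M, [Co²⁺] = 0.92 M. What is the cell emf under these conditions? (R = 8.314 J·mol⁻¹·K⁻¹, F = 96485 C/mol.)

0.538 V

The Co²⁺/Co couple has the higher reduction potential and acts as the cathode, so E°_cell = -0.28 − (-0.76) = 0.48 V.
Balancing electrons gives n = 2; the reaction quotient is Q = [Zn²⁺]/[Co²⁺] = 0.00946.
E = E° − (RT/nF) ln Q = 0.48 − (8.314×288)/(2×96485) × (-4.661) = 0.480 + 0.058 = 0.538 V.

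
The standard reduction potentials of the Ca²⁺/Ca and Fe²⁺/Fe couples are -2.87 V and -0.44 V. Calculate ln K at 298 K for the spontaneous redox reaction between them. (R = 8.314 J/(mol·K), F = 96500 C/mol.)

E°_cell = -0.44 − (-2.87) = 2.43 V, with n = 2 electrons transferred.
At equilibrium E = 0, so the Nernst equation gives ln K = nFE°/RT = (2)(96500)(2.43)/((8.314)(298)) = 189.29.

ln K = 189.3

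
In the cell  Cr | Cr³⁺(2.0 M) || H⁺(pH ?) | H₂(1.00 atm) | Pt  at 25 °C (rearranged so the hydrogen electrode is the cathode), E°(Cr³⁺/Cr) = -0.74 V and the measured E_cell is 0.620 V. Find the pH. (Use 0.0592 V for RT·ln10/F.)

pH = 1.93

E°_cell = 0.74 V and n = 6.
log Q = n(E° − E)/0.0592 = 6×(0.74 − 0.620)/0.0592 = 12.162.
With Q = [Cr³⁺]^2·P(H₂)^3 / [H⁺]^6, solving for [H⁺] gives log[H⁺] = -1.927, so pH = 1.93.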